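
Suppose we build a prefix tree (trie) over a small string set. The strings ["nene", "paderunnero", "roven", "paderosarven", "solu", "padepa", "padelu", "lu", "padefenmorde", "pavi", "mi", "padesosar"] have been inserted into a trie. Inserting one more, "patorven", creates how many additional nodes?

The longest prefix of "patorven" already in the trie is "pa" (length 2).
New nodes needed: |"patorven"| − 2 = 8 − 2 = 6.

6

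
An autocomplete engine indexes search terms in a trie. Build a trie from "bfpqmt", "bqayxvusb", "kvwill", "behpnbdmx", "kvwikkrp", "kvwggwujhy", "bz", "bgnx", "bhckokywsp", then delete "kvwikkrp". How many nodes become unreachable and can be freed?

4

A node on "kvwikkrp"'s path can go only if nothing else ends at it or branches off below it.
The suffix "kkrp" (4 nodes) is used only by "kvwikkrp"; the node for "kvwi" still has the child "l", so pruning stops there.
Nodes removed: 4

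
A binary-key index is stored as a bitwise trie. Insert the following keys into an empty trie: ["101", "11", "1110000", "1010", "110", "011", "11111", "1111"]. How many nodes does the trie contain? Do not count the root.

Count nodes per top-level branch (shared prefixes stored once):
  '0'-branch (011): 3 nodes
  '1'-branch (101, 1010, 11, 110, 1110000, 1111, 11111): 13 nodes
Sum: 16

16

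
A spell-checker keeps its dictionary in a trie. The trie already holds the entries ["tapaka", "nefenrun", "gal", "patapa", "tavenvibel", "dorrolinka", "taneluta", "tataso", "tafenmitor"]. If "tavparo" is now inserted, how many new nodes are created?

The longest prefix of "tavparo" already in the trie is "tav" (length 3).
Each of the 4 remaining characters creates one node.

4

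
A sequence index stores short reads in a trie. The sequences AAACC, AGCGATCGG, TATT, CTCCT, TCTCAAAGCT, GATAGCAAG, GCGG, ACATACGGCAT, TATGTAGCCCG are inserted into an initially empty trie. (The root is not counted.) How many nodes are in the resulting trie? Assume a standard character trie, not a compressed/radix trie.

61

Count nodes per top-level branch (shared prefixes stored once):
  'A'-branch (AAACC, ACATACGGCAT, AGCGATCGG): 23 nodes
  'C'-branch (CTCCT): 5 nodes
  'G'-branch (GATAGCAAG, GCGG): 12 nodes
  'T'-branch (TATGTAGCCCG, TATT, TCTCAAAGCT): 21 nodes
Sum: 61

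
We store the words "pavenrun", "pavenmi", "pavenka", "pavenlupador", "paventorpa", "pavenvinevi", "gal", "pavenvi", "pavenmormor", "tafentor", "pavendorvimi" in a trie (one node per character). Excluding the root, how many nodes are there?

53

Trace insertions, counting only characters that open a new branch:
  "pavenrun" → 8 new (p, a, v, e, n, r, u, n)
  "pavenmi" → prefix "paven" already present; 2 new (m, i)
  "pavenka" → prefix "paven" already present; 2 new (k, a)
  "pavenlupador" → prefix "paven" already present; 7 new (l, u, p, a, d, o, r)
  "paventorpa" → prefix "paven" already present; 5 new (t, o, r, p, a)
  "pavenvinevi" → prefix "paven" already present; 6 new (v, i, n, e, v, i)
  "gal" → 3 new (g, a, l)
  "pavenvi" → prefix "pavenvi" already present; 0 new (none)
  "pavenmormor" → prefix "pavenm" already present; 5 new (o, r, m, o, r)
  "tafentor" → 8 new (t, a, f, e, n, t, o, r)
  "pavendorvimi" → prefix "paven" already present; 7 new (d, o, r, v, i, m, i)
Total nodes = 8 + 2 + 2 + 7 + 5 + 6 + 3 + 0 + 5 + 8 + 7 = 53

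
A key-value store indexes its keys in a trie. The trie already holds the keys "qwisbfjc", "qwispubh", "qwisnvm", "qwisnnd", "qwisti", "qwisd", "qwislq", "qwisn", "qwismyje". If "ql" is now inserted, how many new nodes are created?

1

The longest prefix of "ql" already in the trie is "q" (length 1).
Each of the 1 remaining characters creates one node.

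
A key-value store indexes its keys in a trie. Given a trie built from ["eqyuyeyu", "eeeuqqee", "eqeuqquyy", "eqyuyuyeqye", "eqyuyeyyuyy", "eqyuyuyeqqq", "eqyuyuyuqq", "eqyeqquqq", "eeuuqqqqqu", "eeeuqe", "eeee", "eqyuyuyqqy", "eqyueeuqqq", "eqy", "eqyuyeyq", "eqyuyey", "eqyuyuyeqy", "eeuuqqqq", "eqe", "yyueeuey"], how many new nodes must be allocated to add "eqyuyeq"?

"eqyuye" is already a path in the trie; the remaining "q" must be added.
Each of the 1 remaining characters creates one node.

1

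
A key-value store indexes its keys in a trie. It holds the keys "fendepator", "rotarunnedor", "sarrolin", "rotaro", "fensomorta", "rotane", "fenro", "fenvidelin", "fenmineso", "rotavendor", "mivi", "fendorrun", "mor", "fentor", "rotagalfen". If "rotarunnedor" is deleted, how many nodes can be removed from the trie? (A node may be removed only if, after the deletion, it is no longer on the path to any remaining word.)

After clearing the end-marker at "rotarunnedor", prune upward until reaching a node still needed by another word.
The suffix "unnedor" (7 nodes) is used only by "rotarunnedor"; the node for "rotar" still has the child "o", so pruning stops there.
Nodes removed: 7

7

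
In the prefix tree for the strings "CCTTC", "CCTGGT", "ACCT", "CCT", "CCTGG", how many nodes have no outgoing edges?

3

Leaves are exactly the stored words that no other stored word extends.
Those words: "ACCT", "CCTGGT", "CCTTC"
Leaf count: 3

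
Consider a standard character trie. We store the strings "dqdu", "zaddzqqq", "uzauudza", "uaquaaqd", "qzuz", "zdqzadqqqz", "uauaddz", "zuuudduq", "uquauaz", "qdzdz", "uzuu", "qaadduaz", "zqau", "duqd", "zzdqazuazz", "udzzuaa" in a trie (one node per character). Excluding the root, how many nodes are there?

Trace insertions, counting only characters that open a new branch:
  "dqdu" → 4 new (d, q, d, u)
  "zaddzqqq" → 8 new (z, a, d, d, z, q, q, q)
  "uzauudza" → 8 new (u, z, a, u, u, d, z, a)
  "uaquaaqd" → prefix "u" already present; 7 new (a, q, u, a, a, q, d)
  "qzuz" → 4 new (q, z, u, z)
  "zdqzadqqqz" → prefix "z" already present; 9 new (d, q, z, a, d, q, q, q, z)
  "uauaddz" → prefix "ua" already present; 5 new (u, a, d, d, z)
  "zuuudduq" → prefix "z" already present; 7 new (u, u, u, d, d, u, q)
  "uquauaz" → prefix "u" already present; 6 new (q, u, a, u, a, z)
  "qdzdz" → prefix "q" already present; 4 new (d, z, d, z)
  "uzuu" → prefix "uz" already present; 2 new (u, u)
  "qaadduaz" → prefix "q" already present; 7 new (a, a, d, d, u, a, z)
  "zqau" → prefix "z" already present; 3 new (q, a, u)
  "duqd" → prefix "d" already present; 3 new (u, q, d)
  "zzdqazuazz" → prefix "z" already present; 9 new (z, d, q, a, z, u, a, z, z)
  "udzzuaa" → prefix "u" already present; 6 new (d, z, z, u, a, a)
Total nodes = 4 + 8 + 8 + 7 + 4 + 9 + 5 + 7 + 6 + 4 + 2 + 7 + 3 + 3 + 9 + 6 = 92

92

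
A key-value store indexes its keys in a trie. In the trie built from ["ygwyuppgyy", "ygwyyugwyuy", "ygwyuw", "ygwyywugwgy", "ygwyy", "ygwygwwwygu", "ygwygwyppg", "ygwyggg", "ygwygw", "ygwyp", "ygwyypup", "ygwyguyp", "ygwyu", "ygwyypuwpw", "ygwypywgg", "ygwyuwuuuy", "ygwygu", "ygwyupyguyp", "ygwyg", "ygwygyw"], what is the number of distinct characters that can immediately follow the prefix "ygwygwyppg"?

0

Follow the path "ygwygwyppg" to its node, then look at its outgoing edges.
No stored string extends past "ygwygwyppg".
That node has 0 child edges.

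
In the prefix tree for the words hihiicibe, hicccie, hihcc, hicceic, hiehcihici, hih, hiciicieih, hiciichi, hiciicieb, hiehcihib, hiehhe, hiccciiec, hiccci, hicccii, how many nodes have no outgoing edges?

Leaves are exactly the stored words that no other stored word extends.
Those words: "hicccie", "hiccciiec", "hicceic", "hiciichi", "hiciicieb", "hiciicieih", "hiehcihib", "hiehcihici", "hiehhe", "hihcc", "hihiicibe"
Leaf count: 11

11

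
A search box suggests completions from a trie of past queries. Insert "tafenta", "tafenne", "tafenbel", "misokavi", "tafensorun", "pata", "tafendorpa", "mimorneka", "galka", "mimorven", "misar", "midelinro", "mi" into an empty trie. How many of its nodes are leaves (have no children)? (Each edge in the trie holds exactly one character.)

12

Leaves are exactly the stored words that no other stored word extends.
Those words: "galka", "midelinro", "mimorneka", "mimorven", "misar", "misokavi", "pata", "tafenbel", "tafendorpa", "tafenne", "tafensorun", "tafenta"
Leaf count: 12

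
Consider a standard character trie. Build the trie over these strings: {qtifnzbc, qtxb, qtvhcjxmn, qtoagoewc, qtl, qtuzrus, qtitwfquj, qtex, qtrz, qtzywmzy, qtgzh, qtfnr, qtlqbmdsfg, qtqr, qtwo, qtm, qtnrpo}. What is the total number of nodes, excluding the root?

68

For each word, the new-node count is its length minus the longest prefix already in the trie:
  "qtifnzbc" → 8 new (q, t, i, f, n, z, b, c)
  "qtxb" → prefix "qt" already present; 2 new (x, b)
  "qtvhcjxmn" → prefix "qt" already present; 7 new (v, h, c, j, x, m, n)
  "qtoagoewc" → prefix "qt" already present; 7 new (o, a, g, o, e, w, c)
  "qtl" → prefix "qt" already present; 1 new (l)
  "qtuzrus" → prefix "qt" already present; 5 new (u, z, r, u, s)
  "qtitwfquj" → prefix "qti" already present; 6 new (t, w, f, q, u, j)
  "qtex" → prefix "qt" already present; 2 new (e, x)
  "qtrz" → prefix "qt" already present; 2 new (r, z)
  "qtzywmzy" → prefix "qt" already present; 6 new (z, y, w, m, z, y)
  "qtgzh" → prefix "qt" already present; 3 new (g, z, h)
  "qtfnr" → prefix "qt" already present; 3 new (f, n, r)
  "qtlqbmdsfg" → prefix "qtl" already present; 7 new (q, b, m, d, s, f, g)
  "qtqr" → prefix "qt" already present; 2 new (q, r)
  "qtwo" → prefix "qt" already present; 2 new (w, o)
  "qtm" → prefix "qt" already present; 1 new (m)
  "qtnrpo" → prefix "qt" already present; 4 new (n, r, p, o)
Total nodes = 8 + 2 + 7 + 7 + 1 + 5 + 6 + 2 + 2 + 6 + 3 + 3 + 7 + 2 + 2 + 1 + 4 = 68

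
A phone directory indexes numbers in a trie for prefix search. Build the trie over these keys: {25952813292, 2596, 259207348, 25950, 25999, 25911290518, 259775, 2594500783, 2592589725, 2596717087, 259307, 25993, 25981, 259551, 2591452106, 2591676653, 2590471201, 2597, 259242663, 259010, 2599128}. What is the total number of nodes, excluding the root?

88

Count nodes per top-level branch (shared prefixes stored once):
  '2'-branch (259010, 2590471201, 25911290518, 2591452106, 2591676653, 259207348, 259242663, 2592589725, 259307, 2594500783, 25950, 25952813292, 259551, 2596, 2596717087, 2597, 259775, 25981, 2599128, 25993, 25999): 88 nodes
Sum: 88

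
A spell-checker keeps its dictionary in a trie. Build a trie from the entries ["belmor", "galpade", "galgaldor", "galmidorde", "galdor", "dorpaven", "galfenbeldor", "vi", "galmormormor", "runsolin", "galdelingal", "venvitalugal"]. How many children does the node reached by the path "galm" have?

The children of the "galm" node are the distinct next characters among strings starting with "galm".
Distinct next characters after "galm": i, o.
That node has 2 child edges.

2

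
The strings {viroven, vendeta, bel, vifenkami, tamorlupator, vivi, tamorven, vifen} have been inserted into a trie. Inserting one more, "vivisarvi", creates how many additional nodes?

The longest prefix of "vivisarvi" already in the trie is "vivi" (length 4).
So 9 − 4 = 5 new nodes.

5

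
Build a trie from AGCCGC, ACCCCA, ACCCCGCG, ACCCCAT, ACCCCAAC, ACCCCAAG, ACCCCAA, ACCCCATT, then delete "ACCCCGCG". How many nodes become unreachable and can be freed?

3

A node on "ACCCCGCG"'s path can go only if nothing else ends at it or branches off below it.
The suffix "GCG" (3 nodes) is used only by "ACCCCGCG"; the node for "ACCCC" still has the child "A", so pruning stops there.
Nodes removed: 3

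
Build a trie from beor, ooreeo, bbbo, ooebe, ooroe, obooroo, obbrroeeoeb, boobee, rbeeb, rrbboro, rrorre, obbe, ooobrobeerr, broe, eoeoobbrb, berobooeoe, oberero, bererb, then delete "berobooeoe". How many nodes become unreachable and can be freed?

Walk "berobooeoe" from the leaf back toward the root, removing each node that no remaining word uses.
The suffix "obooeoe" (7 nodes) is used only by "berobooeoe"; the node for "ber" still has the child "e", so pruning stops there.
Nodes removed: 7

7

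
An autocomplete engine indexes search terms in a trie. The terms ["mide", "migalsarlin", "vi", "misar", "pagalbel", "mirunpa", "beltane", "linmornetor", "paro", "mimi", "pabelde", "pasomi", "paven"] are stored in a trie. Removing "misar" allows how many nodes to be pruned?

Walk "misar" from the leaf back toward the root, removing each node that no remaining word uses.
The suffix "sar" (3 nodes) is used only by "misar"; the node for "mi" still has the child "d", so pruning stops there.
Nodes removed: 3

3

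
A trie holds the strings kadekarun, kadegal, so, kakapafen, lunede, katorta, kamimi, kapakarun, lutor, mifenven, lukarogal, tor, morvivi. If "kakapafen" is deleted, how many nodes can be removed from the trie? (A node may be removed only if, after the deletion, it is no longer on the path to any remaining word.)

Walk "kakapafen" from the leaf back toward the root, removing each node that no remaining word uses.
The suffix "kapafen" (7 nodes) is used only by "kakapafen"; the node for "ka" still has the child "d", so pruning stops there.
Nodes removed: 7

7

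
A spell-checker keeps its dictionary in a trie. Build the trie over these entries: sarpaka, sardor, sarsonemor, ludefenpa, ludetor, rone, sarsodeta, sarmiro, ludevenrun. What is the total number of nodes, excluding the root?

Insert word by word; a character creates a node only if that edge doesn't already exist:
  "sarpaka" → 7 new (s, a, r, p, a, k, a)
  "sardor" → prefix "sar" already present; 3 new (d, o, r)
  "sarsonemor" → prefix "sar" already present; 7 new (s, o, n, e, m, o, r)
  "ludefenpa" → 9 new (l, u, d, e, f, e, n, p, a)
  "ludetor" → prefix "lude" already present; 3 new (t, o, r)
  "rone" → 4 new (r, o, n, e)
  "sarsodeta" → prefix "sarso" already present; 4 new (d, e, t, a)
  "sarmiro" → prefix "sar" already present; 4 new (m, i, r, o)
  "ludevenrun" → prefix "lude" already present; 6 new (v, e, n, r, u, n)
Total nodes = 7 + 3 + 7 + 9 + 3 + 4 + 4 + 4 + 6 = 47

47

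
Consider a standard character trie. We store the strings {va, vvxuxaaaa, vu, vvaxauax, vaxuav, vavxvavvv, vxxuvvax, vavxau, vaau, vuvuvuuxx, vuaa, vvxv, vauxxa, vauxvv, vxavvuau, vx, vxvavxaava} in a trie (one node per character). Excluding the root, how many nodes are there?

69

Count nodes per top-level branch (shared prefixes stored once):
  'v'-branch (va, vaau, vauxvv, vauxxa, vavxau, vavxvavvv, vaxuav, vu, vuaa, vuvuvuuxx, vvaxauax, vvxuxaaaa, vvxv, vx, vxavvuau, vxvavxaava, vxxuvvax): 69 nodes
Sum: 69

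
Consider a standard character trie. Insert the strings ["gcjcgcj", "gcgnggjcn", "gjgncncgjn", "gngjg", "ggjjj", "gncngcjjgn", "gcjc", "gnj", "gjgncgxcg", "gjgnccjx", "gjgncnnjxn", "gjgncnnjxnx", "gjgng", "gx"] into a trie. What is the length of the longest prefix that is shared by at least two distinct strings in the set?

10

Equivalently: take the maximum, over all pairs, of their longest common prefix length.
"gjgncnnjxn" and "gjgncnnjxnx" agree on "gjgncnnjxn" (10 characters) before diverging; nothing deeper is shared.
Longest shared-prefix length: 10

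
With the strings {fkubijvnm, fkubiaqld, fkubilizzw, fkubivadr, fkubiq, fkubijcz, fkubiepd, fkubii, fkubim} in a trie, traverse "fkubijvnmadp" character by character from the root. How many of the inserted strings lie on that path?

1

Walk "fkubijvnmadp" from the root; an end-of-word marker is hit whenever a stored word is a prefix of "fkubijvnmadp".
Prefixes of the query that are stored words: "fkubijvnm"
Count: 1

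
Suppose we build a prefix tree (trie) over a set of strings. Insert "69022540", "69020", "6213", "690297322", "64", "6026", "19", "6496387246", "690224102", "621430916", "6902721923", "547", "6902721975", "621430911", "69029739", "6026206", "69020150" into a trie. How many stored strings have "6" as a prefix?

Walk to "6"; the words in its subtree are exactly those with that prefix.
Matches: "6026", "6026206", "6213", "621430911", "621430916", "64", "6496387246", "69020", "69020150", "690224102", "69022540", "6902721923", "6902721975", "690297322", "69029739"
Count: 15

15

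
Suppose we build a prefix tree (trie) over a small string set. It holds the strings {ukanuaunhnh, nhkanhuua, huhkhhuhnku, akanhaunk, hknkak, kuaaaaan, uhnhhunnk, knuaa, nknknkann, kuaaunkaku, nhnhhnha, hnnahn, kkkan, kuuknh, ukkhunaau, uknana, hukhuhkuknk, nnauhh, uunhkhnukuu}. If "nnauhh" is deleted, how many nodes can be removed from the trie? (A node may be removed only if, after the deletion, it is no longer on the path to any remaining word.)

5

After clearing the end-marker at "nnauhh", prune upward until reaching a node still needed by another word.
The suffix "nauhh" (5 nodes) is used only by "nnauhh"; the node for "n" still has the child "h", so pruning stops there.
Nodes removed: 5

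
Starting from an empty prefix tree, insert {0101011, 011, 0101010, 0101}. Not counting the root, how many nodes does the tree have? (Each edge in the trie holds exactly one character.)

Trie structure (* marks end of a word):
(root)
└─ 0
   └─ 1
      ├─ 0
      │  └─ 1 *
      │     └─ 0
      │        └─ 1
      │           ├─ 0 *
      │           └─ 1 *
      └─ 1 *
Counting every labelled node above: 9.

9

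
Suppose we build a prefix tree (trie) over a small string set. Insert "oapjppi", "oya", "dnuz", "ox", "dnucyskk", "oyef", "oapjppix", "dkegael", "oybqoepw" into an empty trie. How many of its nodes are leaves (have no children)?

A leaf is a node with no children — equivalently, the end of a word that is not a proper prefix of any other stored word.
Those words: "dkegael", "dnucyskk", "dnuz", "oapjppix", "ox", "oya", "oybqoepw", "oyef"
Leaf count: 8

8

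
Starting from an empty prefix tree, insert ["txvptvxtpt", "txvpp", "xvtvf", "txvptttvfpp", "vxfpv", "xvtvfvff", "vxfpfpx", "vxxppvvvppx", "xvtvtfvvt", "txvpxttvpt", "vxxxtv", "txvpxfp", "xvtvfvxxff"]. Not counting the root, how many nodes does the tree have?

62

Count nodes per top-level branch (shared prefixes stored once):
  't'-branch (txvpp, txvptttvfpp, txvptvxtpt, txvpxfp, txvpxttvpt): 25 nodes
  'v'-branch (vxfpfpx, vxfpv, vxxppvvvppx, vxxxtv): 20 nodes
  'x'-branch (xvtvf, xvtvfvff, xvtvfvxxff, xvtvtfvvt): 17 nodes
Sum: 62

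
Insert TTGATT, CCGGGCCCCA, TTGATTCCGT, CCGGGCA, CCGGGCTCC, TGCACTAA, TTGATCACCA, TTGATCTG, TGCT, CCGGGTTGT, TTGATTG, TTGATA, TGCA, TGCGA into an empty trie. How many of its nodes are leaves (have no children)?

A leaf is a node with no children — equivalently, the end of a word that is not a proper prefix of any other stored word.
Those words: "CCGGGCA", "CCGGGCCCCA", "CCGGGCTCC", "CCGGGTTGT", "TGCACTAA", "TGCGA", "TGCT", "TTGATA", "TTGATCACCA", "TTGATCTG", "TTGATTCCGT", "TTGATTG"
Leaf count: 12

12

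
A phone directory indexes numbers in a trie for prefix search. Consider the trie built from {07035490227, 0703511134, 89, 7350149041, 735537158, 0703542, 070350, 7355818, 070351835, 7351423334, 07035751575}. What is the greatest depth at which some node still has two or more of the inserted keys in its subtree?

Equivalently: take the maximum, over all pairs, of their longest common prefix length.
e.g. "0703511134" and "070351835" share the prefix "070351" of length 6; no pair shares a longer one.
Longest shared-prefix length: 6

6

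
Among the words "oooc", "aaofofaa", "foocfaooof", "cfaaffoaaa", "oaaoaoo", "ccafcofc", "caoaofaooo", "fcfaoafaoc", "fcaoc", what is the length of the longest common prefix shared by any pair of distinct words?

2

The deepest shared node is where two words last agree before diverging.
"fcaoc" and "fcfaoafaoc" agree on "fc" (2 characters) before diverging; nothing deeper is shared.
Longest shared-prefix length: 2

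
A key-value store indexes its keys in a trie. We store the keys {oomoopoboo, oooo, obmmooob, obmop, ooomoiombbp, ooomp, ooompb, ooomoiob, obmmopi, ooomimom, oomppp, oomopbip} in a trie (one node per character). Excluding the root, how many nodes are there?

45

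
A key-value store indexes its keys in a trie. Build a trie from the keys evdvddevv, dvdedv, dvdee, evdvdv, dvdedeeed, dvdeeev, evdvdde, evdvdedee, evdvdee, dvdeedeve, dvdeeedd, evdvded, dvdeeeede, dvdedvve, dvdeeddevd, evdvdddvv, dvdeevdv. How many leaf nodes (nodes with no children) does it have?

13

A leaf is a node with no children — equivalently, the end of a word that is not a proper prefix of any other stored word.
Those words: "dvdedeeed", "dvdedvve", "dvdeeddevd", "dvdeedeve", "dvdeeedd", "dvdeeeede", "dvdeeev", "dvdeevdv", "evdvdddvv", "evdvddevv", "evdvdedee", "evdvdee", "evdvdv"
Leaf count: 13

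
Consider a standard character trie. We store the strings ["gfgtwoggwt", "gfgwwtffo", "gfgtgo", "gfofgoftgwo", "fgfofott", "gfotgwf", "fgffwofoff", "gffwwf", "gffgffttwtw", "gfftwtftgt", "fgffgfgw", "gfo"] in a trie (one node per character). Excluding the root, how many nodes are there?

Trace insertions, counting only characters that open a new branch:
  "gfgtwoggwt" → 10 new (g, f, g, t, w, o, g, g, w, t)
  "gfgwwtffo" → prefix "gfg" already present; 6 new (w, w, t, f, f, o)
  "gfgtgo" → prefix "gfgt" already present; 2 new (g, o)
  "gfofgoftgwo" → prefix "gf" already present; 9 new (o, f, g, o, f, t, g, w, o)
  "fgfofott" → 8 new (f, g, f, o, f, o, t, t)
  "gfotgwf" → prefix "gfo" already present; 4 new (t, g, w, f)
  "fgffwofoff" → prefix "fgf" already present; 7 new (f, w, o, f, o, f, f)
  "gffwwf" → prefix "gf" already present; 4 new (f, w, w, f)
  "gffgffttwtw" → prefix "gff" already present; 8 new (g, f, f, t, t, w, t, w)
  "gfftwtftgt" → prefix "gff" already present; 7 new (t, w, t, f, t, g, t)
  "fgffgfgw" → prefix "fgff" already present; 4 new (g, f, g, w)
  "gfo" → prefix "gfo" already present; 0 new (none)
Total nodes = 10 + 6 + 2 + 9 + 8 + 4 + 7 + 4 + 8 + 7 + 4 + 0 = 69

69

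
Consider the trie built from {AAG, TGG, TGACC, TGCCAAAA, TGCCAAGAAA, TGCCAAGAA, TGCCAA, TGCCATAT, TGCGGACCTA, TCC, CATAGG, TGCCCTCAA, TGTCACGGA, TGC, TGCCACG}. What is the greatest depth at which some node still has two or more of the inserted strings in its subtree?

Look for the deepest trie node that still has at least two words in its subtree.
"TGCCAAGAA" and "TGCCAAGAAA" agree on "TGCCAAGAA" (9 characters) before diverging; nothing deeper is shared.
Longest shared-prefix length: 9

9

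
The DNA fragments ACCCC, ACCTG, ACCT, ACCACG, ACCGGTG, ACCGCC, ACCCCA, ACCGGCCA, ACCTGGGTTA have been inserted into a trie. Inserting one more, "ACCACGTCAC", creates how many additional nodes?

The longest prefix of "ACCACGTCAC" already in the trie is "ACCACG" (length 6).
New nodes needed: |"ACCACGTCAC"| − 6 = 10 − 6 = 4.

4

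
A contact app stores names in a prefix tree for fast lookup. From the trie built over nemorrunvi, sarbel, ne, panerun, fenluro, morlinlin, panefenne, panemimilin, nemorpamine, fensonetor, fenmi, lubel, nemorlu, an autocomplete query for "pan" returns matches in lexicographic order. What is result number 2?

DFS of the "pan" subtree visits, in order: "panefenne", "panemimilin", "panerun"
The 2nd is panemimilin.

panemimilin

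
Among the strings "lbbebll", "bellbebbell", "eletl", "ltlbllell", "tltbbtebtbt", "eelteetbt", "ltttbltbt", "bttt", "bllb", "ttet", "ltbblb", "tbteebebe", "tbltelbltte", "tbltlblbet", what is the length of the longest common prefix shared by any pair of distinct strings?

4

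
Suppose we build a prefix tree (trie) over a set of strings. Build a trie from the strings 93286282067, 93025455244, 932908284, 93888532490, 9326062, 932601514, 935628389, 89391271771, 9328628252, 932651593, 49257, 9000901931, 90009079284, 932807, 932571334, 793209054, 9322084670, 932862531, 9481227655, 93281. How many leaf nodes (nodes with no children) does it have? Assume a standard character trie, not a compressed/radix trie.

Leaves are exactly the stored words that no other stored word extends.
Those words: "49257", "793209054", "89391271771", "9000901931", "90009079284", "93025455244", "9322084670", "932571334", "932601514", "9326062", "932651593", "932807", "93281", "932862531", "93286282067", "9328628252", "932908284", "935628389", "93888532490", "9481227655"
Leaf count: 20

20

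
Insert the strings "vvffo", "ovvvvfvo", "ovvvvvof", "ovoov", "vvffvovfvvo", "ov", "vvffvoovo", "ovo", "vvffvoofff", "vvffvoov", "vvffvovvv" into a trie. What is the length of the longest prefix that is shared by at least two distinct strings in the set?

8

Look for the deepest trie node that still has at least two words in its subtree.
"vvffvoov" and "vvffvoovo" agree on "vvffvoov" (8 characters) before diverging; nothing deeper is shared.
Longest shared-prefix length: 8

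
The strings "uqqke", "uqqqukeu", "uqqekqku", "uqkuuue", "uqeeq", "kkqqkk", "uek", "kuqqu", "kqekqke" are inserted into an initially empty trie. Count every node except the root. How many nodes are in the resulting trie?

For each word, the new-node count is its length minus the longest prefix already in the trie:
  "uqqke" → 5 new (u, q, q, k, e)
  "uqqqukeu" → prefix "uqq" already present; 5 new (q, u, k, e, u)
  "uqqekqku" → prefix "uqq" already present; 5 new (e, k, q, k, u)
  "uqkuuue" → prefix "uq" already present; 5 new (k, u, u, u, e)
  "uqeeq" → prefix "uq" already present; 3 new (e, e, q)
  "kkqqkk" → 6 new (k, k, q, q, k, k)
  "uek" → prefix "u" already present; 2 new (e, k)
  "kuqqu" → prefix "k" already present; 4 new (u, q, q, u)
  "kqekqke" → prefix "k" already present; 6 new (q, e, k, q, k, e)
Total nodes = 5 + 5 + 5 + 5 + 3 + 6 + 2 + 4 + 6 = 41

41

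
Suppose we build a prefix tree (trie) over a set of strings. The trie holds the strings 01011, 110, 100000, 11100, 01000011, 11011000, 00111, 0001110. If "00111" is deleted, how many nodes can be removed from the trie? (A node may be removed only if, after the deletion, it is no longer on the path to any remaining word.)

After clearing the end-marker at "00111", prune upward until reaching a node still needed by another word.
The suffix "111" (3 nodes) is used only by "00111"; the node for "00" still has the child "0", so pruning stops there.
Nodes removed: 3

3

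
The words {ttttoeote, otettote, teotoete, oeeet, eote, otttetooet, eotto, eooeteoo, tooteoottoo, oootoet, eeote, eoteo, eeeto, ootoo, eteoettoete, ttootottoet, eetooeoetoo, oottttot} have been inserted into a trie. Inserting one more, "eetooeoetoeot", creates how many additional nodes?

The longest prefix of "eetooeoetoeot" already in the trie is "eetooeoeto" (length 10).
Each of the 3 remaining characters creates one node.

3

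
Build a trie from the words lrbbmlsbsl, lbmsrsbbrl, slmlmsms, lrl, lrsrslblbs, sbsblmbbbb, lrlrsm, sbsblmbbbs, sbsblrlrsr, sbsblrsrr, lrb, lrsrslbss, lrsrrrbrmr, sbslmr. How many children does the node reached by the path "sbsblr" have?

2

The children of the "sbsblr" node are the distinct next characters among strings starting with "sbsblr".
Distinct next characters after "sbsblr": l, s.
That node has 2 child edges.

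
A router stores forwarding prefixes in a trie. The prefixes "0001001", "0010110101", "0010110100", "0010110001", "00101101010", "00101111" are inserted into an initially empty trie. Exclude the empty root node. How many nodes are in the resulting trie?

22

Trie structure (* marks end of a word):
(root)
└─ 0
   └─ 0
      ├─ 0
      │  └─ 1
      │     └─ 0
      │        └─ 0
      │           └─ 1 *
      └─ 1
         └─ 0
            └─ 1
               └─ 1
                  ├─ 0
                  │  ├─ 0
                  │  │  └─ 0
                  │  │     └─ 1 *
                  │  └─ 1
                  │     └─ 0
                  │        ├─ 0 *
                  │        └─ 1 *
                  │           └─ 0 *
                  └─ 1
                     └─ 1 *
Counting every labelled node above: 22.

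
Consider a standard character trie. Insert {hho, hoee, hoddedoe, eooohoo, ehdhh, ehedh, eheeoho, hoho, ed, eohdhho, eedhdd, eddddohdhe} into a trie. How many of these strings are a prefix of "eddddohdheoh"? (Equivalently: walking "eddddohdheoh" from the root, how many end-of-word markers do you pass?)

2

Walk "eddddohdheoh" from the root; an end-of-word marker is hit whenever a stored word is a prefix of "eddddohdheoh".
Prefixes of the query that are stored words: "ed", "eddddohdhe"
Count: 2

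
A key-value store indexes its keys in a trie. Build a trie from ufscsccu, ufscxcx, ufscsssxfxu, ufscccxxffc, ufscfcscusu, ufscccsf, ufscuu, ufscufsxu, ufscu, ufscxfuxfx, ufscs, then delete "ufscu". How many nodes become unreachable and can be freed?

0

Walk "ufscu" from the leaf back toward the root, removing each node that no remaining word uses.
Every node on "ufscu" is still needed (e.g. by "ufscuu"), so nothing is freed.
Nodes removed: 0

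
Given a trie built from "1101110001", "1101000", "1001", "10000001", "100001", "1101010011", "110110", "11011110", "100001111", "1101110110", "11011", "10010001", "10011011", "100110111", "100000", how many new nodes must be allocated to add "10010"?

0

Every character of "10010" already lies on an existing path (it is a prefix of some stored word).
No new nodes are needed: 0.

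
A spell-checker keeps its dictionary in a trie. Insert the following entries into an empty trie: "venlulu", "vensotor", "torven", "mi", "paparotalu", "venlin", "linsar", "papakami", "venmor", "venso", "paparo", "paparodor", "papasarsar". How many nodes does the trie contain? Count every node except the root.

54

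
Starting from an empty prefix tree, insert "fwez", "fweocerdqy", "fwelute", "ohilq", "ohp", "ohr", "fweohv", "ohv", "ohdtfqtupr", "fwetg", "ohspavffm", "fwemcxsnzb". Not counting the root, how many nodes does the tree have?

Count nodes per top-level branch (shared prefixes stored once):
  'f'-branch (fwelute, fwemcxsnzb, fweocerdqy, fweohv, fwetg, fwez): 26 nodes
  'o'-branch (ohdtfqtupr, ohilq, ohp, ohr, ohspavffm, ohv): 23 nodes
Sum: 49

49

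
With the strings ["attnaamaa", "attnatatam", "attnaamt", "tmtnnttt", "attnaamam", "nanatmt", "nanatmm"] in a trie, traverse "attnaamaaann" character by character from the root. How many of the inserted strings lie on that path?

1

Check each prefix of "attnaamaaann" against the stored set — each match is an end-marker on the path.
Prefixes of the query that are stored words: "attnaamaa"
Count: 1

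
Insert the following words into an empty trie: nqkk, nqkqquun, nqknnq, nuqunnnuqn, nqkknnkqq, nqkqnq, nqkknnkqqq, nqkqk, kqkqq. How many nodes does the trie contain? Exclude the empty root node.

For each word, the new-node count is its length minus the longest prefix already in the trie:
  "nqkk" → 4 new (n, q, k, k)
  "nqkqquun" → prefix "nqk" already present; 5 new (q, q, u, u, n)
  "nqknnq" → prefix "nqk" already present; 3 new (n, n, q)
  "nuqunnnuqn" → prefix "n" already present; 9 new (u, q, u, n, n, n, u, q, n)
  "nqkknnkqq" → prefix "nqkk" already present; 5 new (n, n, k, q, q)
  "nqkqnq" → prefix "nqkq" already present; 2 new (n, q)
  "nqkknnkqqq" → prefix "nqkknnkqq" already present; 1 new (q)
  "nqkqk" → prefix "nqkq" already present; 1 new (k)
  "kqkqq" → 5 new (k, q, k, q, q)
Total nodes = 4 + 5 + 3 + 9 + 5 + 2 + 1 + 1 + 5 = 35

35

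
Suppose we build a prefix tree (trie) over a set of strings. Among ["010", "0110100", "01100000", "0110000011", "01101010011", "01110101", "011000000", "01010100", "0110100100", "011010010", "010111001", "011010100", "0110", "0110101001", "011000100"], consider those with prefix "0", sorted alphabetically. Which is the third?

010111001

DFS of the "0" subtree visits, in order: "010", "01010100", "010111001", "0110", "01100000", "011000000", "0110000011", "011000100", "0110100", "011010010", "0110100100", "011010100", "0110101001", "01101010011", "01110101"
Position 3: 010111001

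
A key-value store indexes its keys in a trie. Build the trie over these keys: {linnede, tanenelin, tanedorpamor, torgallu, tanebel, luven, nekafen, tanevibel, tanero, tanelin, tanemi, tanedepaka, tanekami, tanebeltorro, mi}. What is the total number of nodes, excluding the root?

73

Count nodes per top-level branch (shared prefixes stored once):
  'l'-branch (linnede, luven): 11 nodes
  'm'-branch (mi): 2 nodes
  'n'-branch (nekafen): 7 nodes
  't'-branch (tanebel, tanebeltorro, tanedepaka, tanedorpamor, tanekami, tanelin, tanemi, tanenelin, tanero, tanevibel, torgallu): 53 nodes
Sum: 73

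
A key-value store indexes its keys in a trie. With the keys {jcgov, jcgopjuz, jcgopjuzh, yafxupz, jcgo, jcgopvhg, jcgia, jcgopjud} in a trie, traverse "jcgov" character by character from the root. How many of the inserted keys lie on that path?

2

Check each prefix of "jcgov" against the stored set — each match is an end-marker on the path.
Prefixes of the query that are stored words: "jcgo", "jcgov"
Count: 2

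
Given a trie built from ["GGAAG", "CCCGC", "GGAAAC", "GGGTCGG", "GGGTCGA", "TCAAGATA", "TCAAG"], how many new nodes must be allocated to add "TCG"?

Walking "TCG" from the root, the first 2 characters ("TC") follow existing edges; "G" is the first miss.
So 3 − 2 = 1 new nodes.

1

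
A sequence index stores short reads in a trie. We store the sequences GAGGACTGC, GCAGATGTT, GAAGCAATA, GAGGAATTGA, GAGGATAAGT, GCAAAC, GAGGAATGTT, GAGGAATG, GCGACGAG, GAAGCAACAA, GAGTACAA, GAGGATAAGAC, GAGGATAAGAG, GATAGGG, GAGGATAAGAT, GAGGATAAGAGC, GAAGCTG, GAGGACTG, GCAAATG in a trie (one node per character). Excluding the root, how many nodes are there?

For each word, the new-node count is its length minus the longest prefix already in the trie:
  "GAGGACTGC" → 9 new (G, A, G, G, A, C, T, G, C)
  "GCAGATGTT" → prefix "G" already present; 8 new (C, A, G, A, T, G, T, T)
  "GAAGCAATA" → prefix "GA" already present; 7 new (A, G, C, A, A, T, A)
  "GAGGAATTGA" → prefix "GAGGA" already present; 5 new (A, T, T, G, A)
  "GAGGATAAGT" → prefix "GAGGA" already present; 5 new (T, A, A, G, T)
  "GCAAAC" → prefix "GCA" already present; 3 new (A, A, C)
  "GAGGAATGTT" → prefix "GAGGAAT" already present; 3 new (G, T, T)
  "GAGGAATG" → prefix "GAGGAATG" already present; 0 new (none)
  "GCGACGAG" → prefix "GC" already present; 6 new (G, A, C, G, A, G)
  "GAAGCAACAA" → prefix "GAAGCAA" already present; 3 new (C, A, A)
  "GAGTACAA" → prefix "GAG" already present; 5 new (T, A, C, A, A)
  "GAGGATAAGAC" → prefix "GAGGATAAG" already present; 2 new (A, C)
  "GAGGATAAGAG" → prefix "GAGGATAAGA" already present; 1 new (G)
  "GATAGGG" → prefix "GA" already present; 5 new (T, A, G, G, G)
  "GAGGATAAGAT" → prefix "GAGGATAAGA" already present; 1 new (T)
  "GAGGATAAGAGC" → prefix "GAGGATAAGAG" already present; 1 new (C)
  "GAAGCTG" → prefix "GAAGC" already present; 2 new (T, G)
  "GAGGACTG" → prefix "GAGGACTG" already present; 0 new (none)
  "GCAAATG" → prefix "GCAAA" already present; 2 new (T, G)
Total nodes = 9 + 8 + 7 + 5 + 5 + 3 + 3 + 0 + 6 + 3 + 5 + 2 + 1 + 5 + 1 + 1 + 2 + 0 + 2 = 68

68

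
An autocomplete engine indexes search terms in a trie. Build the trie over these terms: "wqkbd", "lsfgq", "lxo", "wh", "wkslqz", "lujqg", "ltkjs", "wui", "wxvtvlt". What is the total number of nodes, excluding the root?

34

Insert word by word; a character creates a node only if that edge doesn't already exist:
  "wqkbd" → 5 new (w, q, k, b, d)
  "lsfgq" → 5 new (l, s, f, g, q)
  "lxo" → prefix "l" already present; 2 new (x, o)
  "wh" → prefix "w" already present; 1 new (h)
  "wkslqz" → prefix "w" already present; 5 new (k, s, l, q, z)
  "lujqg" → prefix "l" already present; 4 new (u, j, q, g)
  "ltkjs" → prefix "l" already present; 4 new (t, k, j, s)
  "wui" → prefix "w" already present; 2 new (u, i)
  "wxvtvlt" → prefix "w" already present; 6 new (x, v, t, v, l, t)
Total nodes = 5 + 5 + 2 + 1 + 5 + 4 + 4 + 2 + 6 = 34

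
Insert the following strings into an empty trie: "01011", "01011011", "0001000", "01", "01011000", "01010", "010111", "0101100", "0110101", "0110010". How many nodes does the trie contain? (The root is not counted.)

Insert word by word; a character creates a node only if that edge doesn't already exist:
  "01011" → 5 new (0, 1, 0, 1, 1)
  "01011011" → prefix "01011" already present; 3 new (0, 1, 1)
  "0001000" → prefix "0" already present; 6 new (0, 0, 1, 0, 0, 0)
  "01" → prefix "01" already present; 0 new (none)
  "01011000" → prefix "010110" already present; 2 new (0, 0)
  "01010" → prefix "0101" already present; 1 new (0)
  "010111" → prefix "01011" already present; 1 new (1)
  "0101100" → prefix "0101100" already present; 0 new (none)
  "0110101" → prefix "01" already present; 5 new (1, 0, 1, 0, 1)
  "0110010" → prefix "0110" already present; 3 new (0, 1, 0)
Total nodes = 5 + 3 + 6 + 0 + 2 + 1 + 1 + 0 + 5 + 3 = 26

26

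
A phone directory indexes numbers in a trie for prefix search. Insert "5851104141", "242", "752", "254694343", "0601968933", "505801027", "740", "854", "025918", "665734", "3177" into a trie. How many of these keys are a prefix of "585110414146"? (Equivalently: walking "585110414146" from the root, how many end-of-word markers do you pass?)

Walk "585110414146" from the root; an end-of-word marker is hit whenever a stored word is a prefix of "585110414146".
Prefixes of the query that are stored words: "5851104141"
Count: 1

1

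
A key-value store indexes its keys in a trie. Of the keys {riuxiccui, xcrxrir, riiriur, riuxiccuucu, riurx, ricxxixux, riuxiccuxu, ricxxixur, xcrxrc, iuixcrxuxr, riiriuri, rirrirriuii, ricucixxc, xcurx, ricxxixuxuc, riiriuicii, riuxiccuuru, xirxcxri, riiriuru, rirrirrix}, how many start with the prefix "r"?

15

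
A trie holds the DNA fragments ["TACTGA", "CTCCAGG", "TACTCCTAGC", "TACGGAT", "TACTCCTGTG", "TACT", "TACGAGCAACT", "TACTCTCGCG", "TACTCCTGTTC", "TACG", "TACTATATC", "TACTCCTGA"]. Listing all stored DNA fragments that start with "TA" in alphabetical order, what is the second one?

DFS of the "TA" subtree visits, in order: "TACG", "TACGAGCAACT", "TACGGAT", "TACT", "TACTATATC", "TACTCCTAGC", "TACTCCTGA", "TACTCCTGTG", "TACTCCTGTTC", "TACTCTCGCG", "TACTGA"
Position 2: TACGAGCAACT

TACGAGCAACT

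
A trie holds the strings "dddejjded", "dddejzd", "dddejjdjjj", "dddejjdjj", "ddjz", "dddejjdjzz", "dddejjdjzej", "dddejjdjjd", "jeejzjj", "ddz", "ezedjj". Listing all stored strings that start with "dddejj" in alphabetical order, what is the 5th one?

dddejjdjzej

Words with prefix "dddejj", in lexicographic order: "dddejjded", "dddejjdjj", "dddejjdjjd", "dddejjdjjj", "dddejjdjzej", "dddejjdjzz"
The 5th is dddejjdjzej.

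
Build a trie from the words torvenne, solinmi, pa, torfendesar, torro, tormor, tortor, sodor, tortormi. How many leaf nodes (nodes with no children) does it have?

8

A leaf is a node with no children — equivalently, the end of a word that is not a proper prefix of any other stored word.
Those words: "pa", "sodor", "solinmi", "torfendesar", "tormor", "torro", "tortormi", "torvenne"
Leaf count: 8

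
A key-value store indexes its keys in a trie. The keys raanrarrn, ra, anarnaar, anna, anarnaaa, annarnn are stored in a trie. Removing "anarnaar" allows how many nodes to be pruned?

1

A node on "anarnaar"'s path can go only if nothing else ends at it or branches off below it.
The suffix "r" (1 node) is used only by "anarnaar"; the node for "anarnaa" still has the child "a", so pruning stops there.
Nodes removed: 1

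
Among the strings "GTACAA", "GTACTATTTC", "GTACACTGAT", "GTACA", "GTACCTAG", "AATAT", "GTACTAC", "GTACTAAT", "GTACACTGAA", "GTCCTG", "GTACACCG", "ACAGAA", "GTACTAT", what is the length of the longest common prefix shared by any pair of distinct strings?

Equivalently: take the maximum, over all pairs, of their longest common prefix length.
e.g. "GTACACTGAA" and "GTACACTGAT" share the prefix "GTACACTGA" of length 9; no pair shares a longer one.
Longest shared-prefix length: 9

9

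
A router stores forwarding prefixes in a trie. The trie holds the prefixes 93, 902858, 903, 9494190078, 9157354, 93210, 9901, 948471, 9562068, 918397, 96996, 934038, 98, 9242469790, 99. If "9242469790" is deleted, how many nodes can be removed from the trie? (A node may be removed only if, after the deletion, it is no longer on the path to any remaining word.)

9

Walk "9242469790" from the leaf back toward the root, removing each node that no remaining word uses.
The suffix "242469790" (9 nodes) is used only by "9242469790"; the node for "9" still has the child "3", so pruning stops there.
Nodes removed: 9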